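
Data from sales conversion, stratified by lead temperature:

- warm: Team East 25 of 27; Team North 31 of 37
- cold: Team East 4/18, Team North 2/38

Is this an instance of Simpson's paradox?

Warm: Team East 25/27 = 92.6%, Team North 31/37 = 83.8% → Team East
Cold: Team East 4/18 = 22.2%, Team North 2/38 = 5.3% → Team East
Overall: Team East 29/45 = 64.4%, Team North 33/75 = 44.0% → Team East
Team East wins overall and in every lead group — no reversal.

No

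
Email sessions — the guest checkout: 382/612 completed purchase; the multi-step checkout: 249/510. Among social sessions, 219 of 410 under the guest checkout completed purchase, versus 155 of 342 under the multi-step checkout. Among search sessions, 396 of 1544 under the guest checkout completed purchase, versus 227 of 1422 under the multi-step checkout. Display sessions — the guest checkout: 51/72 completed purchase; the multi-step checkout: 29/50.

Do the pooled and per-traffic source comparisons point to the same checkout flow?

Yes

Email: the guest checkout 382/612 = 62.4%, the multi-step checkout 249/510 = 48.8% → the guest checkout
Social: the guest checkout 219/410 = 53.4%, the multi-step checkout 155/342 = 45.3% → the guest checkout
Search: the guest checkout 396/1544 = 25.6%, the multi-step checkout 227/1422 = 16.0% → the guest checkout
Display: the guest checkout 51/72 = 70.8%, the multi-step checkout 29/50 = 58.0% → the guest checkout
Overall: the guest checkout 1048/2638 = 39.7%, the multi-step checkout 660/2324 = 28.4% → the guest checkout
The guest checkout wins overall and in every traffic group — no reversal.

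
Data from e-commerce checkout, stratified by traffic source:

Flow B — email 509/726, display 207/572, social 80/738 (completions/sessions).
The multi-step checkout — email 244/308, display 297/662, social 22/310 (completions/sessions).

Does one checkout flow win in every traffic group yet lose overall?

No

Email: Flow B 509/726 = 70.1%, the multi-step checkout 244/308 = 79.2% → the multi-step checkout
Display: Flow B 207/572 = 36.2%, the multi-step checkout 297/662 = 44.9% → the multi-step checkout
Social: Flow B 80/738 = 10.8%, the multi-step checkout 22/310 = 7.1% → Flow B
Overall: Flow B 796/2036 = 39.1%, the multi-step checkout 563/1280 = 44.0% → the multi-step checkout
Neither sweeps: Flow B wins 1 of 3 groups, the multi-step checkout wins 2. The multi-step checkout wins overall but not every group — no Simpson reversal.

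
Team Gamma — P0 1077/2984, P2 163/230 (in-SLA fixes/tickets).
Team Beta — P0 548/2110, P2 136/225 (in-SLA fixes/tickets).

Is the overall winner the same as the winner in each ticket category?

P0: Team Gamma 1077/2984 = 36.1%, Team Beta 548/2110 = 26.0% → Team Gamma
P2: Team Gamma 163/230 = 70.9%, Team Beta 136/225 = 60.4% → Team Gamma
Overall: Team Gamma 1240/3214 = 38.6%, Team Beta 684/2335 = 29.3% → Team Gamma
Team Gamma wins overall and in every ticket group — no reversal.

Yes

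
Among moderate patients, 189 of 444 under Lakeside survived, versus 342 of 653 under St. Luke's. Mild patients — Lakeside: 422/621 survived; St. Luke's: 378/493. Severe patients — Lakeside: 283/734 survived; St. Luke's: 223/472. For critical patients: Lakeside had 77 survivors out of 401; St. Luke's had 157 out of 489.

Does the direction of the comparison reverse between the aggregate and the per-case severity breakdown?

Moderate: Lakeside 189/444 = 42.6%, St. Luke's 342/653 = 52.4% → St. Luke's
Mild: Lakeside 422/621 = 68.0%, St. Luke's 378/493 = 76.7% → St. Luke's
Severe: Lakeside 283/734 = 38.6%, St. Luke's 223/472 = 47.2% → St. Luke's
Critical: Lakeside 77/401 = 19.2%, St. Luke's 157/489 = 32.1% → St. Luke's
Overall: Lakeside 971/2200 = 44.1%, St. Luke's 1100/2107 = 52.2% → St. Luke's
St. Luke's wins overall and in every case group — no reversal.

No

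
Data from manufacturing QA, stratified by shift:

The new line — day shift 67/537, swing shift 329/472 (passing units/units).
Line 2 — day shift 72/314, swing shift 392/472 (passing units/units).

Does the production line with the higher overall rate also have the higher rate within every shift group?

Yes

Day shift: the new line 67/537 = 12.5%, Line 2 72/314 = 22.9% → Line 2
Swing shift: the new line 329/472 = 69.7%, Line 2 392/472 = 83.1% → Line 2
Overall: the new line 396/1009 = 39.2%, Line 2 464/786 = 59.0% → Line 2
Line 2 wins overall and in every shift group — no reversal.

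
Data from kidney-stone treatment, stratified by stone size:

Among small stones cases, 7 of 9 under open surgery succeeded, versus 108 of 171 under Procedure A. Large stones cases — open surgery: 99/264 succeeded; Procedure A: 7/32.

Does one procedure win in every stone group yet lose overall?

Yes

Small stones: open surgery 7/9 = 77.8%, Procedure A 108/171 = 63.2% → open surgery
Large stones: open surgery 99/264 = 37.5%, Procedure A 7/32 = 21.9% → open surgery
Overall: open surgery 106/273 = 38.8%, Procedure A 115/203 = 56.7% → Procedure A
Open surgery wins each stone group but Procedure A wins overall — the comparison reverses. Open surgery's cases skew toward large stones, which has a lower base rate.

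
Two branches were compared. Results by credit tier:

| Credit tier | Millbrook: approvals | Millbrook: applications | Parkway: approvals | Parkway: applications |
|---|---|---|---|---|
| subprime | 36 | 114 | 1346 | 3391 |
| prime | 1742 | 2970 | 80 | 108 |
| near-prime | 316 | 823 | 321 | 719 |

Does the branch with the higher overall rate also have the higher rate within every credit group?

Subprime: Millbrook 36/114 = 31.6%, Parkway 1346/3391 = 39.7% → Parkway
Prime: Millbrook 1742/2970 = 58.7%, Parkway 80/108 = 74.1% → Parkway
Near-prime: Millbrook 316/823 = 38.4%, Parkway 321/719 = 44.6% → Parkway
Overall: Millbrook 2094/3907 = 53.6%, Parkway 1747/4218 = 41.4% → Millbrook
Parkway wins each credit group but Millbrook wins overall — the comparison reverses. Parkway's applications skew toward subprime, which has a lower base rate.

No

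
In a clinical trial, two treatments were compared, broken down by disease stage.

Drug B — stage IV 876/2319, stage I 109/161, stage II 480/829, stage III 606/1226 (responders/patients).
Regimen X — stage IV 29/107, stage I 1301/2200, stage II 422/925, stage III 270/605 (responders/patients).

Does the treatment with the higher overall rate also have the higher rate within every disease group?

No

Stage IV: Drug B 876/2319 = 37.8%, Regimen X 29/107 = 27.1% → Drug B
Stage I: Drug B 109/161 = 67.7%, Regimen X 1301/2200 = 59.1% → Drug B
Stage II: Drug B 480/829 = 57.9%, Regimen X 422/925 = 45.6% → Drug B
Stage III: Drug B 606/1226 = 49.4%, Regimen X 270/605 = 44.6% → Drug B
Overall: Drug B 2071/4535 = 45.7%, Regimen X 2022/3837 = 52.7% → Regimen X
Drug B wins each disease group but Regimen X wins overall — the comparison reverses. Drug B's patients skew toward stage IV, which has a lower base rate.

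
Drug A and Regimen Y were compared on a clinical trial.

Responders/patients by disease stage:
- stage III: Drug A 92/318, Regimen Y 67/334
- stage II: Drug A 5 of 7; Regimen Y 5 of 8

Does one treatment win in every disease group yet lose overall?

Stage III: Drug A 92/318 = 28.9%, Regimen Y 67/334 = 20.1% → Drug A
Stage II: Drug A 5/7 = 71.4%, Regimen Y 5/8 = 62.5% → Drug A
Overall: Drug A 97/325 = 29.8%, Regimen Y 72/342 = 21.1% → Drug A
Drug A wins overall and in every disease group — no reversal.

No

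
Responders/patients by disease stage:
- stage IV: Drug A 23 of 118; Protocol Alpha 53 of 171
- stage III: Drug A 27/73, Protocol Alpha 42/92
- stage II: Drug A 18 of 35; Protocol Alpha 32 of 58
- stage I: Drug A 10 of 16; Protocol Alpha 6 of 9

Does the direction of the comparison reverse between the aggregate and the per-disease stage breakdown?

No

Stage IV: Drug A 23/118 = 19.5%, Protocol Alpha 53/171 = 31.0% → Protocol Alpha
Stage III: Drug A 27/73 = 37.0%, Protocol Alpha 42/92 = 45.7% → Protocol Alpha
Stage II: Drug A 18/35 = 51.4%, Protocol Alpha 32/58 = 55.2% → Protocol Alpha
Stage I: Drug A 10/16 = 62.5%, Protocol Alpha 6/9 = 66.7% → Protocol Alpha
Overall: Drug A 78/242 = 32.2%, Protocol Alpha 133/330 = 40.3% → Protocol Alpha
Protocol Alpha wins overall and in every disease group — no reversal.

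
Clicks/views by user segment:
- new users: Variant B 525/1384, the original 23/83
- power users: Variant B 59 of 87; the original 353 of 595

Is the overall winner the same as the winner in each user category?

No

New users: Variant B 525/1384 = 37.9%, the original 23/83 = 27.7% → Variant B
Power users: Variant B 59/87 = 67.8%, the original 353/595 = 59.3% → Variant B
Overall: Variant B 584/1471 = 39.7%, the original 376/678 = 55.5% → the original
Variant B wins each user group but the original wins overall — the comparison reverses. Variant B's views skew toward new users, which has a lower base rate.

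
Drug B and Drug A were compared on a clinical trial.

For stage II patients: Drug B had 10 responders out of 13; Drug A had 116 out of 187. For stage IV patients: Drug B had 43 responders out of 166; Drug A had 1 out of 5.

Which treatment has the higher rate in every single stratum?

Drug B

Stage II: Drug B 10/13 = 76.9%, Drug A 116/187 = 62.0% → Drug B
Stage IV: Drug B 43/166 = 25.9%, Drug A 1/5 = 20.0% → Drug B
Drug B has the higher rate in both groups.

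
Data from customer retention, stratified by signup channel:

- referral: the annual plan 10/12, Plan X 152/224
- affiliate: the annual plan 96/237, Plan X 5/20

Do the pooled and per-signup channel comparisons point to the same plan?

No

Referral: the annual plan 10/12 = 83.3%, Plan X 152/224 = 67.9% → the annual plan
Affiliate: the annual plan 96/237 = 40.5%, Plan X 5/20 = 25.0% → the annual plan
Overall: the annual plan 106/249 = 42.6%, Plan X 157/244 = 64.3% → Plan X
The annual plan wins each signup group but Plan X wins overall — the comparison reverses. The annual plan's customers skew toward affiliate, which has a lower base rate.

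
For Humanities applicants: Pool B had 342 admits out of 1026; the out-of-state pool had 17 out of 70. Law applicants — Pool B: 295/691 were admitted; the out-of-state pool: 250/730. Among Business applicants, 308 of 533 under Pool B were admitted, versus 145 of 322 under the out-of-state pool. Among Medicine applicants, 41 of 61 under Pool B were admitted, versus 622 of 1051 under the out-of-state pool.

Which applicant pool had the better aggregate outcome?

the out-of-state pool

Humanities: Pool B 342/1026 = 33.3%, the out-of-state pool 17/70 = 24.3% → Pool B
Law: Pool B 295/691 = 42.7%, the out-of-state pool 250/730 = 34.2% → Pool B
Business: Pool B 308/533 = 57.8%, the out-of-state pool 145/322 = 45.0% → Pool B
Medicine: Pool B 41/61 = 67.2%, the out-of-state pool 622/1051 = 59.2% → Pool B
Overall: Pool B 986/2311 = 42.7%, the out-of-state pool 1034/2173 = 47.6% → the out-of-state pool
(Pool B wins every department group but the out-of-state pool wins overall — Pool B's applicants skew toward the low-rate Humanities group.)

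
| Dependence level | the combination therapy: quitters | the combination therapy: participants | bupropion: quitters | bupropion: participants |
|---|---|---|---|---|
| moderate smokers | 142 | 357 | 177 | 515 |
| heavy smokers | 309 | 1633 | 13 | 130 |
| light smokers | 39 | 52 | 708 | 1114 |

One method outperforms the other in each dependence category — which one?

the combination therapy

Moderate smokers: the combination therapy 142/357 = 39.8%, bupropion 177/515 = 34.4% → the combination therapy
Heavy smokers: the combination therapy 309/1633 = 18.9%, bupropion 13/130 = 10.0% → the combination therapy
Light smokers: the combination therapy 39/52 = 75.0%, bupropion 708/1114 = 63.6% → the combination therapy
The combination therapy has the higher rate in all 3 groups.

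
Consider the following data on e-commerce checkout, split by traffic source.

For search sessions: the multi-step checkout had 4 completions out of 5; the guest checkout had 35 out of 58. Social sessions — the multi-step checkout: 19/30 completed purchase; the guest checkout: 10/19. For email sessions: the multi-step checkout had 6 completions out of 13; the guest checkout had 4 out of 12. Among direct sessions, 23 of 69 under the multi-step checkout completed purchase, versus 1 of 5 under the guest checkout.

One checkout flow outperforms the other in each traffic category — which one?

Search: the multi-step checkout 4/5 = 80.0%, the guest checkout 35/58 = 60.3% → the multi-step checkout
Social: the multi-step checkout 19/30 = 63.3%, the guest checkout 10/19 = 52.6% → the multi-step checkout
Email: the multi-step checkout 6/13 = 46.2%, the guest checkout 4/12 = 33.3% → the multi-step checkout
Direct: the multi-step checkout 23/69 = 33.3%, the guest checkout 1/5 = 20.0% → the multi-step checkout
The multi-step checkout has the higher rate in all 4 groups.

the multi-step checkout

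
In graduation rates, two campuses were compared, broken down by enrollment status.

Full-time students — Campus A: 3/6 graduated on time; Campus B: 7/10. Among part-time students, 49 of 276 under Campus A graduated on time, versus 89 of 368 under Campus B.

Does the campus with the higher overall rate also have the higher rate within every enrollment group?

Full-time: Campus A 3/6 = 50.0%, Campus B 7/10 = 70.0% → Campus B
Part-time: Campus A 49/276 = 17.8%, Campus B 89/368 = 24.2% → Campus B
Overall: Campus A 52/282 = 18.4%, Campus B 96/378 = 25.4% → Campus B
Campus B wins overall and in every enrollment group — no reversal.

Yes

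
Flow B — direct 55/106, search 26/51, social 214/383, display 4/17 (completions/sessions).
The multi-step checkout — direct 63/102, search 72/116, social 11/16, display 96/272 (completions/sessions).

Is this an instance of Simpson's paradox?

Yes

Direct: Flow B 55/106 = 51.9%, the multi-step checkout 63/102 = 61.8% → the multi-step checkout
Search: Flow B 26/51 = 51.0%, the multi-step checkout 72/116 = 62.1% → the multi-step checkout
Social: Flow B 214/383 = 55.9%, the multi-step checkout 11/16 = 68.8% → the multi-step checkout
Display: Flow B 4/17 = 23.5%, the multi-step checkout 96/272 = 35.3% → the multi-step checkout
Overall: Flow B 299/557 = 53.7%, the multi-step checkout 242/506 = 47.8% → Flow B
The multi-step checkout wins each traffic group but Flow B wins overall — the comparison reverses. The multi-step checkout's sessions skew toward display, which has a lower base rate.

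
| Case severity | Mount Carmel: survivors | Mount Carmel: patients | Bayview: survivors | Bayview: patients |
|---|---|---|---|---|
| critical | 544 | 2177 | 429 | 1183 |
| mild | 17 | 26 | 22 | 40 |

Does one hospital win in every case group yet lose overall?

No

Critical: Mount Carmel 544/2177 = 25.0%, Bayview 429/1183 = 36.3% → Bayview
Mild: Mount Carmel 17/26 = 65.4%, Bayview 22/40 = 55.0% → Mount Carmel
Overall: Mount Carmel 561/2203 = 25.5%, Bayview 451/1223 = 36.9% → Bayview
Neither sweeps: Mount Carmel wins 1 of 2 groups, Bayview wins 1. Bayview wins overall but not every group — no Simpson reversal.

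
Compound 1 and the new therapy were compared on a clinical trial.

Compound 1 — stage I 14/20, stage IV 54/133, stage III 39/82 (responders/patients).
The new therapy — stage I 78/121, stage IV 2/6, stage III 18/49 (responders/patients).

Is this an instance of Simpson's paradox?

Yes

Stage I: Compound 1 14/20 = 70.0%, the new therapy 78/121 = 64.5% → Compound 1
Stage IV: Compound 1 54/133 = 40.6%, the new therapy 2/6 = 33.3% → Compound 1
Stage III: Compound 1 39/82 = 47.6%, the new therapy 18/49 = 36.7% → Compound 1
Overall: Compound 1 107/235 = 45.5%, the new therapy 98/176 = 55.7% → the new therapy
Compound 1 wins each disease group but the new therapy wins overall — the comparison reverses. Compound 1's patients skew toward stage IV, which has a lower base rate.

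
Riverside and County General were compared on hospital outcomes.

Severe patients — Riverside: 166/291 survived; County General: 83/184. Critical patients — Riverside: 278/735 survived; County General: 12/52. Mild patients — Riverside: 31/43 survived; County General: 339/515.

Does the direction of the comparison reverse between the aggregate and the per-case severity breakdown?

Yes

Severe: Riverside 166/291 = 57.0%, County General 83/184 = 45.1% → Riverside
Critical: Riverside 278/735 = 37.8%, County General 12/52 = 23.1% → Riverside
Mild: Riverside 31/43 = 72.1%, County General 339/515 = 65.8% → Riverside
Overall: Riverside 475/1069 = 44.4%, County General 434/751 = 57.8% → County General
Riverside wins each case group but County General wins overall — the comparison reverses. Riverside's patients skew toward critical, which has a lower base rate.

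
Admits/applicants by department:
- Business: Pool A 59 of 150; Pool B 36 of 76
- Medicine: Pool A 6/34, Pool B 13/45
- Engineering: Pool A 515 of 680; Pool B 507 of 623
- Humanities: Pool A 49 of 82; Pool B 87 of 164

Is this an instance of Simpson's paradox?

Business: Pool A 59/150 = 39.3%, Pool B 36/76 = 47.4% → Pool B
Medicine: Pool A 6/34 = 17.6%, Pool B 13/45 = 28.9% → Pool B
Engineering: Pool A 515/680 = 75.7%, Pool B 507/623 = 81.4% → Pool B
Humanities: Pool A 49/82 = 59.8%, Pool B 87/164 = 53.0% → Pool A
Overall: Pool A 629/946 = 66.5%, Pool B 643/908 = 70.8% → Pool B
Neither sweeps: Pool A wins 1 of 4 groups, Pool B wins 3. Pool B wins overall but not every group — no Simpson reversal.

No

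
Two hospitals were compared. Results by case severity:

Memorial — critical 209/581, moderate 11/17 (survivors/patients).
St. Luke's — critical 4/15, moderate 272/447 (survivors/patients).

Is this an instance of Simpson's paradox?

Critical: Memorial 209/581 = 36.0%, St. Luke's 4/15 = 26.7% → Memorial
Moderate: Memorial 11/17 = 64.7%, St. Luke's 272/447 = 60.9% → Memorial
Overall: Memorial 220/598 = 36.8%, St. Luke's 276/462 = 59.7% → St. Luke's
Memorial wins each case group but St. Luke's wins overall — the comparison reverses. Memorial's patients skew toward critical, which has a lower base rate.

Yes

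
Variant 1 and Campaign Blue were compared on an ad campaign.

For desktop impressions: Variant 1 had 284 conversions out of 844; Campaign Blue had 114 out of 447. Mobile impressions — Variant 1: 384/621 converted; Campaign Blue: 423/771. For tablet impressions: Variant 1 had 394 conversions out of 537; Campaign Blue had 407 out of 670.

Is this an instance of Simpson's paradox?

Desktop: Variant 1 284/844 = 33.6%, Campaign Blue 114/447 = 25.5% → Variant 1
Mobile: Variant 1 384/621 = 61.8%, Campaign Blue 423/771 = 54.9% → Variant 1
Tablet: Variant 1 394/537 = 73.4%, Campaign Blue 407/670 = 60.7% → Variant 1
Overall: Variant 1 1062/2002 = 53.0%, Campaign Blue 944/1888 = 50.0% → Variant 1
Variant 1 wins overall and in every device group — no reversal.

No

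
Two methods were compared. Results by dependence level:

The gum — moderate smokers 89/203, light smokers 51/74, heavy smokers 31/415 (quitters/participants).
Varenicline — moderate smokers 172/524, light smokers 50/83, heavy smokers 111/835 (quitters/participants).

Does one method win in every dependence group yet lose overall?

No

Moderate smokers: the gum 89/203 = 43.8%, varenicline 172/524 = 32.8% → the gum
Light smokers: the gum 51/74 = 68.9%, varenicline 50/83 = 60.2% → the gum
Heavy smokers: the gum 31/415 = 7.5%, varenicline 111/835 = 13.3% → varenicline
Overall: the gum 171/692 = 24.7%, varenicline 333/1442 = 23.1% → the gum
Neither sweeps: the gum wins 2 of 3 groups, varenicline wins 1. The gum wins overall but not every group — no Simpson reversal.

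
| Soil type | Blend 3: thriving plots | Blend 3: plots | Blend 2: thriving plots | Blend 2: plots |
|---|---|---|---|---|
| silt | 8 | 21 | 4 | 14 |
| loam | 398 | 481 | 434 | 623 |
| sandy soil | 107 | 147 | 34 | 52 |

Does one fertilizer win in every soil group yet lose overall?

No

Silt: Blend 3 8/21 = 38.1%, Blend 2 4/14 = 28.6% → Blend 3
Loam: Blend 3 398/481 = 82.7%, Blend 2 434/623 = 69.7% → Blend 3
Sandy soil: Blend 3 107/147 = 72.8%, Blend 2 34/52 = 65.4% → Blend 3
Overall: Blend 3 513/649 = 79.0%, Blend 2 472/689 = 68.5% → Blend 3
Blend 3 wins overall and in every soil group — no reversal.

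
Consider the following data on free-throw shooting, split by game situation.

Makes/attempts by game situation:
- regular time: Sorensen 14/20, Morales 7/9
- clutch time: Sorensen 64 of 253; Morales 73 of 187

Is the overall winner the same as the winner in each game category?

Regular time: Sorensen 14/20 = 70.0%, Morales 7/9 = 77.8% → Morales
Clutch time: Sorensen 64/253 = 25.3%, Morales 73/187 = 39.0% → Morales
Overall: Sorensen 78/273 = 28.6%, Morales 80/196 = 40.8% → Morales
Morales wins overall and in every game group — no reversal.

Yes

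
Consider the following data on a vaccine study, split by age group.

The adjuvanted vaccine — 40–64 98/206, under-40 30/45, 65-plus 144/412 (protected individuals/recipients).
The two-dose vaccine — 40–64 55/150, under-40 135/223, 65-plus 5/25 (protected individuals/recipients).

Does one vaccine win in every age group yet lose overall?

Yes

40–64: the adjuvanted vaccine 98/206 = 47.6%, the two-dose vaccine 55/150 = 36.7% → the adjuvanted vaccine
Under-40: the adjuvanted vaccine 30/45 = 66.7%, the two-dose vaccine 135/223 = 60.5% → the adjuvanted vaccine
65-plus: the adjuvanted vaccine 144/412 = 35.0%, the two-dose vaccine 5/25 = 20.0% → the adjuvanted vaccine
Overall: the adjuvanted vaccine 272/663 = 41.0%, the two-dose vaccine 195/398 = 49.0% → the two-dose vaccine
The adjuvanted vaccine wins each age group but the two-dose vaccine wins overall — the comparison reverses. The adjuvanted vaccine's recipients skew toward 65-plus, which has a lower base rate.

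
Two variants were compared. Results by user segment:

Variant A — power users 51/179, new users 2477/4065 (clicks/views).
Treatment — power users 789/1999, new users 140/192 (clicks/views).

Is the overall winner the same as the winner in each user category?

No

Power users: Variant A 51/179 = 28.5%, Treatment 789/1999 = 39.5% → Treatment
New users: Variant A 2477/4065 = 60.9%, Treatment 140/192 = 72.9% → Treatment
Overall: Variant A 2528/4244 = 59.6%, Treatment 929/2191 = 42.4% → Variant A
Treatment wins each user group but Variant A wins overall — the comparison reverses. Treatment's views skew toward power users, which has a lower base rate.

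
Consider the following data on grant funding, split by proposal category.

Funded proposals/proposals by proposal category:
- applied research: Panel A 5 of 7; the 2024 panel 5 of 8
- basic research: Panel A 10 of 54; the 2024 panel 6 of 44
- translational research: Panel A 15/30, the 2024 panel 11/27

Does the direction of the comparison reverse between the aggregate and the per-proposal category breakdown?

Applied research: Panel A 5/7 = 71.4%, the 2024 panel 5/8 = 62.5% → Panel A
Basic research: Panel A 10/54 = 18.5%, the 2024 panel 6/44 = 13.6% → Panel A
Translational research: Panel A 15/30 = 50.0%, the 2024 panel 11/27 = 40.7% → Panel A
Overall: Panel A 30/91 = 33.0%, the 2024 panel 22/79 = 27.8% → Panel A
Panel A wins overall and in every proposal group — no reversal.

No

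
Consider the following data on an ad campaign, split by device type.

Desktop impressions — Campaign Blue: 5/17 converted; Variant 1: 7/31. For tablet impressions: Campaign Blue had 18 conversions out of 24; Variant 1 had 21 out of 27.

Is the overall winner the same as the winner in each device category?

Desktop: Campaign Blue 5/17 = 29.4%, Variant 1 7/31 = 22.6% → Campaign Blue
Tablet: Campaign Blue 18/24 = 75.0%, Variant 1 21/27 = 77.8% → Variant 1
Overall: Campaign Blue 23/41 = 56.1%, Variant 1 28/58 = 48.3% → Campaign Blue
Neither sweeps: Campaign Blue wins 1 of 2 groups, Variant 1 wins 1. Campaign Blue wins overall but not every group — no Simpson reversal.

No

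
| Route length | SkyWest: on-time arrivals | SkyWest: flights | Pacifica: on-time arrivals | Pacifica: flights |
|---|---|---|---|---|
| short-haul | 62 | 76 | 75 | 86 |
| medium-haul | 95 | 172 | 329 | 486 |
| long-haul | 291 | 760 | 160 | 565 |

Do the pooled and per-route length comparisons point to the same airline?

No

Short-haul: SkyWest 62/76 = 81.6%, Pacifica 75/86 = 87.2% → Pacifica
Medium-haul: SkyWest 95/172 = 55.2%, Pacifica 329/486 = 67.7% → Pacifica
Long-haul: SkyWest 291/760 = 38.3%, Pacifica 160/565 = 28.3% → SkyWest
Overall: SkyWest 448/1008 = 44.4%, Pacifica 564/1137 = 49.6% → Pacifica
Neither sweeps: SkyWest wins 1 of 3 groups, Pacifica wins 2. Pacifica wins overall but not every group — no Simpson reversal.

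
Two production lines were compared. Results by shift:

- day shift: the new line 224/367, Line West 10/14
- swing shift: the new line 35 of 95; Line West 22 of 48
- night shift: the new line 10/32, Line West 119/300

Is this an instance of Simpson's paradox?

Day shift: the new line 224/367 = 61.0%, Line West 10/14 = 71.4% → Line West
Swing shift: the new line 35/95 = 36.8%, Line West 22/48 = 45.8% → Line West
Night shift: the new line 10/32 = 31.2%, Line West 119/300 = 39.7% → Line West
Overall: the new line 269/494 = 54.5%, Line West 151/362 = 41.7% → the new line
Line West wins each shift group but the new line wins overall — the comparison reverses. Line West's units skew toward night shift, which has a lower base rate.

Yes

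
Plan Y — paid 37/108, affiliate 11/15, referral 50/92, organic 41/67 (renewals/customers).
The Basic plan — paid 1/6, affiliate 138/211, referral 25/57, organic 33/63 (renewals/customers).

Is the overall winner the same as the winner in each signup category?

Paid: Plan Y 37/108 = 34.3%, the Basic plan 1/6 = 16.7% → Plan Y
Affiliate: Plan Y 11/15 = 73.3%, the Basic plan 138/211 = 65.4% → Plan Y
Referral: Plan Y 50/92 = 54.3%, the Basic plan 25/57 = 43.9% → Plan Y
Organic: Plan Y 41/67 = 61.2%, the Basic plan 33/63 = 52.4% → Plan Y
Overall: Plan Y 139/282 = 49.3%, the Basic plan 197/337 = 58.5% → the Basic plan
Plan Y wins each signup group but the Basic plan wins overall — the comparison reverses. Plan Y's customers skew toward paid, which has a lower base rate.

No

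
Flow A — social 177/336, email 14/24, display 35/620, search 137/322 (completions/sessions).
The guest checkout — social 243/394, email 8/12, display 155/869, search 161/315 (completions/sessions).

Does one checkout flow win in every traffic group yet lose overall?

Social: Flow A 177/336 = 52.7%, the guest checkout 243/394 = 61.7% → the guest checkout
Email: Flow A 14/24 = 58.3%, the guest checkout 8/12 = 66.7% → the guest checkout
Display: Flow A 35/620 = 5.6%, the guest checkout 155/869 = 17.8% → the guest checkout
Search: Flow A 137/322 = 42.5%, the guest checkout 161/315 = 51.1% → the guest checkout
Overall: Flow A 363/1302 = 27.9%, the guest checkout 567/1590 = 35.7% → the guest checkout
The guest checkout wins overall and in every traffic group — no reversal.

No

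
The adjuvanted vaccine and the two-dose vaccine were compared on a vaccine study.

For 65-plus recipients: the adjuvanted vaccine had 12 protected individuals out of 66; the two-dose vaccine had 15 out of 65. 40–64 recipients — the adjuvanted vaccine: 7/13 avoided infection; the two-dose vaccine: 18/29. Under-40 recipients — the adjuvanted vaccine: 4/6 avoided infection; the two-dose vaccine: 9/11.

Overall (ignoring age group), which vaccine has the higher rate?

65-plus: the adjuvanted vaccine 12/66 = 18.2%, the two-dose vaccine 15/65 = 23.1% → the two-dose vaccine
40–64: the adjuvanted vaccine 7/13 = 53.8%, the two-dose vaccine 18/29 = 62.1% → the two-dose vaccine
Under-40: the adjuvanted vaccine 4/6 = 66.7%, the two-dose vaccine 9/11 = 81.8% → the two-dose vaccine
Overall: the adjuvanted vaccine 23/85 = 27.1%, the two-dose vaccine 42/105 = 40.0% → the two-dose vaccine

the two-dose vaccine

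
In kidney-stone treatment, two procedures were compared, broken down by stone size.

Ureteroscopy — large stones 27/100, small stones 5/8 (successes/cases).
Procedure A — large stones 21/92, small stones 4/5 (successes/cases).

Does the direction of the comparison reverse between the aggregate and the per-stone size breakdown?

Large stones: ureteroscopy 27/100 = 27.0%, Procedure A 21/92 = 22.8% → ureteroscopy
Small stones: ureteroscopy 5/8 = 62.5%, Procedure A 4/5 = 80.0% → Procedure A
Overall: ureteroscopy 32/108 = 29.6%, Procedure A 25/97 = 25.8% → ureteroscopy
Neither sweeps: ureteroscopy wins 1 of 2 groups, Procedure A wins 1. Ureteroscopy wins overall but not every group — no Simpson reversal.

No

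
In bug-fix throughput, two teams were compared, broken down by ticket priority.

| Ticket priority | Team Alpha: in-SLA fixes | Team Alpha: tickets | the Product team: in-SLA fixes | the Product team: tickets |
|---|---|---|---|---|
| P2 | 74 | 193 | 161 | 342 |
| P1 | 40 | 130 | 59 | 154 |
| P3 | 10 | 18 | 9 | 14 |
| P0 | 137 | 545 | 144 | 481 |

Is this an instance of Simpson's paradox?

No

P2: Team Alpha 74/193 = 38.3%, the Product team 161/342 = 47.1% → the Product team
P1: Team Alpha 40/130 = 30.8%, the Product team 59/154 = 38.3% → the Product team
P3: Team Alpha 10/18 = 55.6%, the Product team 9/14 = 64.3% → the Product team
P0: Team Alpha 137/545 = 25.1%, the Product team 144/481 = 29.9% → the Product team
Overall: Team Alpha 261/886 = 29.5%, the Product team 373/991 = 37.6% → the Product team
The Product team wins overall and in every ticket group — no reversal.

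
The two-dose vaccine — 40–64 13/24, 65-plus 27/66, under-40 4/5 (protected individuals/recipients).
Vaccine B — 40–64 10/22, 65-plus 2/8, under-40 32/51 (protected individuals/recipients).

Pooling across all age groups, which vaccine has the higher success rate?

Vaccine B

40–64: the two-dose vaccine 13/24 = 54.2%, Vaccine B 10/22 = 45.5% → the two-dose vaccine
65-plus: the two-dose vaccine 27/66 = 40.9%, Vaccine B 2/8 = 25.0% → the two-dose vaccine
Under-40: the two-dose vaccine 4/5 = 80.0%, Vaccine B 32/51 = 62.7% → the two-dose vaccine
Overall: the two-dose vaccine 44/95 = 46.3%, Vaccine B 44/81 = 54.3% → Vaccine B
(The two-dose vaccine wins every age group but Vaccine B wins overall — the two-dose vaccine's recipients skew toward the low-rate 65-plus group.)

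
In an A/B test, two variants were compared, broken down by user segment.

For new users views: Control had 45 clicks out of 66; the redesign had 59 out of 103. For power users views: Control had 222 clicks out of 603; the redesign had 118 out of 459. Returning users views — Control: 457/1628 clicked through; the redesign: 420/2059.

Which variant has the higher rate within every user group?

New users: Control 45/66 = 68.2%, the redesign 59/103 = 57.3% → Control
Power users: Control 222/603 = 36.8%, the redesign 118/459 = 25.7% → Control
Returning users: Control 457/1628 = 28.1%, the redesign 420/2059 = 20.4% → Control
Control has the higher rate in all 3 groups.

Control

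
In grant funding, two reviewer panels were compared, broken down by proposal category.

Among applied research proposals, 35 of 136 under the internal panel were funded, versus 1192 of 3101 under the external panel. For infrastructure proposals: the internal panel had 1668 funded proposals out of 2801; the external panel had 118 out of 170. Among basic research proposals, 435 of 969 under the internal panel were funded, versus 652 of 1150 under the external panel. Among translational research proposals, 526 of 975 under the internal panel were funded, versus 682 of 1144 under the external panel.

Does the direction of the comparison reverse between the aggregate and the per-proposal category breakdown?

Yes

Applied research: the internal panel 35/136 = 25.7%, the external panel 1192/3101 = 38.4% → the external panel
Infrastructure: the internal panel 1668/2801 = 59.6%, the external panel 118/170 = 69.4% → the external panel
Basic research: the internal panel 435/969 = 44.9%, the external panel 652/1150 = 56.7% → the external panel
Translational research: the internal panel 526/975 = 53.9%, the external panel 682/1144 = 59.6% → the external panel
Overall: the internal panel 2664/4881 = 54.6%, the external panel 2644/5565 = 47.5% → the internal panel
The external panel wins each proposal group but the internal panel wins overall — the comparison reverses. The external panel's proposals skew toward applied research, which has a lower base rate.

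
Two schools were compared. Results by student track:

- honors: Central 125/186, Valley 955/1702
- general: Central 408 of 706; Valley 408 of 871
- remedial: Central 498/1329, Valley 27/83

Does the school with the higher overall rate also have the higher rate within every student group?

Honors: Central 125/186 = 67.2%, Valley 955/1702 = 56.1% → Central
General: Central 408/706 = 57.8%, Valley 408/871 = 46.8% → Central
Remedial: Central 498/1329 = 37.5%, Valley 27/83 = 32.5% → Central
Overall: Central 1031/2221 = 46.4%, Valley 1390/2656 = 52.3% → Valley
Central wins each student group but Valley wins overall — the comparison reverses. Central's students skew toward remedial, which has a lower base rate.

No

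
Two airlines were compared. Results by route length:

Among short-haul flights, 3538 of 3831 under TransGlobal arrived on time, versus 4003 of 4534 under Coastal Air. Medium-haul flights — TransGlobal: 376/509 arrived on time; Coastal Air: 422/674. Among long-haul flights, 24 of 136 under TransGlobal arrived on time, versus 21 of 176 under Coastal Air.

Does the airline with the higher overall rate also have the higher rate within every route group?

Yes

Short-haul: TransGlobal 3538/3831 = 92.4%, Coastal Air 4003/4534 = 88.3% → TransGlobal
Medium-haul: TransGlobal 376/509 = 73.9%, Coastal Air 422/674 = 62.6% → TransGlobal
Long-haul: TransGlobal 24/136 = 17.6%, Coastal Air 21/176 = 11.9% → TransGlobal
Overall: TransGlobal 3938/4476 = 88.0%, Coastal Air 4446/5384 = 82.6% → TransGlobal
TransGlobal wins overall and in every route group — no reversal.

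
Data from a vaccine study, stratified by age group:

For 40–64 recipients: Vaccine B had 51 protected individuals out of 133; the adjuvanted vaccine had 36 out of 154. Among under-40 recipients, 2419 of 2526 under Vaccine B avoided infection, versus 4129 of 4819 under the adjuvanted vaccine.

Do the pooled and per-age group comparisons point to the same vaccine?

40–64: Vaccine B 51/133 = 38.3%, the adjuvanted vaccine 36/154 = 23.4% → Vaccine B
Under-40: Vaccine B 2419/2526 = 95.8%, the adjuvanted vaccine 4129/4819 = 85.7% → Vaccine B
Overall: Vaccine B 2470/2659 = 92.9%, the adjuvanted vaccine 4165/4973 = 83.8% → Vaccine B
Vaccine B wins overall and in every age group — no reversal.

Yes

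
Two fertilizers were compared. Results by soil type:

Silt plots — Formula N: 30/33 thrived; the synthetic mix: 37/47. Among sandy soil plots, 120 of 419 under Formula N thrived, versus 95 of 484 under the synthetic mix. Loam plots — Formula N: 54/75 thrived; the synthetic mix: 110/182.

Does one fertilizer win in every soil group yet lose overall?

Silt: Formula N 30/33 = 90.9%, the synthetic mix 37/47 = 78.7% → Formula N
Sandy soil: Formula N 120/419 = 28.6%, the synthetic mix 95/484 = 19.6% → Formula N
Loam: Formula N 54/75 = 72.0%, the synthetic mix 110/182 = 60.4% → Formula N
Overall: Formula N 204/527 = 38.7%, the synthetic mix 242/713 = 33.9% → Formula N
Formula N wins overall and in every soil group — no reversal.

No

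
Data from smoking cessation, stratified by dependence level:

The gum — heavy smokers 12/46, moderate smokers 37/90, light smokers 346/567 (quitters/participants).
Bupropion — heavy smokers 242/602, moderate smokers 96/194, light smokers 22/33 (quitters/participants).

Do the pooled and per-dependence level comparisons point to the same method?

Heavy smokers: the gum 12/46 = 26.1%, bupropion 242/602 = 40.2% → bupropion
Moderate smokers: the gum 37/90 = 41.1%, bupropion 96/194 = 49.5% → bupropion
Light smokers: the gum 346/567 = 61.0%, bupropion 22/33 = 66.7% → bupropion
Overall: the gum 395/703 = 56.2%, bupropion 360/829 = 43.4% → the gum
Bupropion wins each dependence group but the gum wins overall — the comparison reverses. Bupropion's participants skew toward heavy smokers, which has a lower base rate.

No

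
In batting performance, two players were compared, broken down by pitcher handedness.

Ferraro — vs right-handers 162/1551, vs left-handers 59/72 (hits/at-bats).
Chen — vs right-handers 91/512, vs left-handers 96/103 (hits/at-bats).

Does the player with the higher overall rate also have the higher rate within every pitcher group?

Yes

Vs right-handers: Ferraro 162/1551 = 10.4%, Chen 91/512 = 17.8% → Chen
Vs left-handers: Ferraro 59/72 = 81.9%, Chen 96/103 = 93.2% → Chen
Overall: Ferraro 221/1623 = 13.6%, Chen 187/615 = 30.4% → Chen
Chen wins overall and in every pitcher group — no reversal.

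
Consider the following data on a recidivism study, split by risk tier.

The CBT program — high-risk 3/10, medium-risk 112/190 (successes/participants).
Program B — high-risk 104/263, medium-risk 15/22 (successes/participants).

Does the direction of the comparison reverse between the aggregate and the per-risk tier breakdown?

Yes

High-risk: the CBT program 3/10 = 30.0%, Program B 104/263 = 39.5% → Program B
Medium-risk: the CBT program 112/190 = 58.9%, Program B 15/22 = 68.2% → Program B
Overall: the CBT program 115/200 = 57.5%, Program B 119/285 = 41.8% → the CBT program
Program B wins each risk group but the CBT program wins overall — the comparison reverses. Program B's participants skew toward high-risk, which has a lower base rate.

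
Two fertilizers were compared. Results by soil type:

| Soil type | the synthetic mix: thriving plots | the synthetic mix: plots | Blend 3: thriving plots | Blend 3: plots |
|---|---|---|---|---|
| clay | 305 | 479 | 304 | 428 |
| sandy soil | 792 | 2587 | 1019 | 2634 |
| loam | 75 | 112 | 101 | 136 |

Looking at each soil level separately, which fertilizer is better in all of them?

Blend 3

Clay: the synthetic mix 305/479 = 63.7%, Blend 3 304/428 = 71.0% → Blend 3
Sandy soil: the synthetic mix 792/2587 = 30.6%, Blend 3 1019/2634 = 38.7% → Blend 3
Loam: the synthetic mix 75/112 = 67.0%, Blend 3 101/136 = 74.3% → Blend 3
Blend 3 has the higher rate in all 3 groups.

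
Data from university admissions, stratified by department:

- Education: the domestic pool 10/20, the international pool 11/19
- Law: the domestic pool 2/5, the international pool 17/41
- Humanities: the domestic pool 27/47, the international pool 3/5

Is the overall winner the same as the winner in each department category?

No

Education: the domestic pool 10/20 = 50.0%, the international pool 11/19 = 57.9% → the international pool
Law: the domestic pool 2/5 = 40.0%, the international pool 17/41 = 41.5% → the international pool
Humanities: the domestic pool 27/47 = 57.4%, the international pool 3/5 = 60.0% → the international pool
Overall: the domestic pool 39/72 = 54.2%, the international pool 31/65 = 47.7% → the domestic pool
The international pool wins each department group but the domestic pool wins overall — the comparison reverses. The international pool's applicants skew toward Law, which has a lower base rate.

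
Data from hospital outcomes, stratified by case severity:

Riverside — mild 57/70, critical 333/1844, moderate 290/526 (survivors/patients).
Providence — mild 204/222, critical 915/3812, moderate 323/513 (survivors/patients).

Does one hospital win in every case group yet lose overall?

No

Mild: Riverside 57/70 = 81.4%, Providence 204/222 = 91.9% → Providence
Critical: Riverside 333/1844 = 18.1%, Providence 915/3812 = 24.0% → Providence
Moderate: Riverside 290/526 = 55.1%, Providence 323/513 = 63.0% → Providence
Overall: Riverside 680/2440 = 27.9%, Providence 1442/4547 = 31.7% → Providence
Providence wins overall and in every case group — no reversal.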